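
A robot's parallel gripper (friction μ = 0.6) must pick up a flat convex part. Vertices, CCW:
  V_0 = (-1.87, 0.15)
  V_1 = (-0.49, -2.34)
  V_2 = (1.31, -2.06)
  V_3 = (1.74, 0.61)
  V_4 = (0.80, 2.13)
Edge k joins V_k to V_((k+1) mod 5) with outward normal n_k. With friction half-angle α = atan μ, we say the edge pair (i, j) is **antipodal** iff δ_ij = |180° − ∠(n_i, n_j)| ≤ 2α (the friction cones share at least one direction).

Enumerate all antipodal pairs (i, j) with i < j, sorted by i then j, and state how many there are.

α = atan 0.6 = 30.96°;  2α = 61.93°
n_0 = (-0.8747, -0.4847)
n_1 = (+0.1537, -0.9881)
n_2 = (+0.9873, -0.1590)
n_3 = (+0.8505, +0.5260)
n_4 = (-0.5957, +0.8032)
  (0,1): δ = 110.15°  ·
  (0,2): δ = 38.14°  ✓
  (0,3): δ = 2.74°  ✓
  (0,4): δ = 97.56°  ·
  (1,2): δ = 107.99°  ·
  (1,3): δ = 67.11°  ·
  (1,4): δ = 27.72°  ✓
  (2,3): δ = 139.12°  ·
  (2,4): δ = 44.29°  ✓
  (3,4): δ = 85.17°  ·
antipodal pairs: 4

count = 4; pairs: (0,2), (0,3), (1,4), (2,4)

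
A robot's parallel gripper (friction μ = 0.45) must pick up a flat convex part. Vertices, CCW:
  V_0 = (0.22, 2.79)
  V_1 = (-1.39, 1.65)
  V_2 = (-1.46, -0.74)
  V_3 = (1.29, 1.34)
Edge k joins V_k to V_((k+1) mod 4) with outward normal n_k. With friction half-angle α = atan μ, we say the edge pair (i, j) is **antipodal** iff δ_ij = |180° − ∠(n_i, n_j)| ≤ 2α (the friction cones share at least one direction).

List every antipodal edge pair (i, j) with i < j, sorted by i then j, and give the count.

α = atan 0.45 = 24.23°;  2α = 48.46°
n_0 = (-0.5779, +0.8161)
n_1 = (-0.9996, +0.0293)
n_2 = (+0.6032, -0.7976)
n_3 = (+0.8046, +0.5938)
  (0,1): δ = 126.98°  ·
  (0,2): δ = 1.80°  ✓
  (0,3): δ = 91.12°  ·
  (1,2): δ = 51.22°  ·
  (1,3): δ = 38.10°  ✓
  (2,3): δ = 90.68°  ·
antipodal pairs: 2

count = 2; pairs: (0,2), (1,3)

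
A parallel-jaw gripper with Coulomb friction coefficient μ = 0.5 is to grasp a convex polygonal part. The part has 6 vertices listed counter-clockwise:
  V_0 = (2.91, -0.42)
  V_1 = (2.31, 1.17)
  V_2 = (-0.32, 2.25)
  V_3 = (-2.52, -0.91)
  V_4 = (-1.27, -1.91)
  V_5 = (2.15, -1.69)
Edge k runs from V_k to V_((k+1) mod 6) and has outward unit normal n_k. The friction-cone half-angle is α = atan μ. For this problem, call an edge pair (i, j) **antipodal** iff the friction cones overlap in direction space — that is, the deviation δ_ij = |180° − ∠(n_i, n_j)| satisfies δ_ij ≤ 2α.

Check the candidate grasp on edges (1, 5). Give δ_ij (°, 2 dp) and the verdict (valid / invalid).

δ = 81.43°, invalid

α = atan 0.5 = 26.57°;  2α = 53.13°
edge 1: e_1 = (-2.63, +1.08);  n_1 = (+0.3799, +0.9250)
edge 5: e_5 = (+0.76, +1.27);  n_5 = (+0.8581, -0.5135)
∠(n_1, n_5) = 98.57°
δ = |180° − 98.57°| = 81.43°
81.43° > 2α = 53.13°  →  invalid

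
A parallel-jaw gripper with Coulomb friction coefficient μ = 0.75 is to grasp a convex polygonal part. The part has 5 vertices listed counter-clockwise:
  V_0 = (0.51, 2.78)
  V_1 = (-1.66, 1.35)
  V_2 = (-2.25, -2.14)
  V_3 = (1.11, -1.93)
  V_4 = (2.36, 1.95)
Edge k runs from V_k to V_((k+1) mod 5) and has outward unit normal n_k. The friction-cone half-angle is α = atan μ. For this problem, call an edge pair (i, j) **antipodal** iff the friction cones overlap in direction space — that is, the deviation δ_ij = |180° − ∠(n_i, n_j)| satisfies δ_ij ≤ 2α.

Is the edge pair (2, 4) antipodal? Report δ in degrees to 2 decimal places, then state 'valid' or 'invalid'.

δ = 27.74°, valid

α = atan 0.75 = 36.87°;  2α = 73.74°
edge 2: e_2 = (+3.36, +0.21);  n_2 = (+0.0624, -0.9981)
edge 4: e_4 = (-1.85, +0.83);  n_4 = (+0.4093, +0.9124)
∠(n_2, n_4) = 152.26°
δ = |180° − 152.26°| = 27.74°
27.74° ≤ 2α = 73.74°  →  valid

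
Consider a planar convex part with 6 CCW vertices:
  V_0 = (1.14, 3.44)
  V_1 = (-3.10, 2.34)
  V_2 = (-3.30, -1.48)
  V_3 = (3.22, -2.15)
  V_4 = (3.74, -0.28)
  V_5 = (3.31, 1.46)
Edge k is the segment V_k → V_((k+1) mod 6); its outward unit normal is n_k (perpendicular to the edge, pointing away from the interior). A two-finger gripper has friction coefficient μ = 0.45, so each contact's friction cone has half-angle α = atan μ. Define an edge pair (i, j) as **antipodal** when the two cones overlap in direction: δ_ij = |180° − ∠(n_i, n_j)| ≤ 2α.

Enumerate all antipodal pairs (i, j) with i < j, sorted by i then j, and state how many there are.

count = 4; pairs: (0,2), (1,3), (1,4), (2,5)

α = atan 0.45 = 24.23°;  2α = 48.46°
n_0 = (-0.2511, +0.9680)
n_1 = (-0.9986, +0.0523)
n_2 = (-0.1022, -0.9948)
n_3 = (+0.9634, -0.2679)
n_4 = (+0.9708, +0.2399)
n_5 = (+0.6740, +0.7387)
  (0,1): δ = 107.54°  ·
  (0,2): δ = 20.41°  ✓
  (0,3): δ = 59.92°  ·
  (0,4): δ = 89.34°  ·
  (0,5): δ = 123.08°  ·
  (1,2): δ = 92.87°  ·
  (1,3): δ = 12.54°  ✓
  (1,4): δ = 16.88°  ✓
  (1,5): δ = 50.62°  ·
  (2,3): δ = 99.67°  ·
  (2,4): δ = 70.25°  ·
  (2,5): δ = 36.51°  ✓
  (3,4): δ = 150.58°  ·
  (3,5): δ = 116.84°  ·
  (4,5): δ = 146.26°  ·
antipodal pairs: 4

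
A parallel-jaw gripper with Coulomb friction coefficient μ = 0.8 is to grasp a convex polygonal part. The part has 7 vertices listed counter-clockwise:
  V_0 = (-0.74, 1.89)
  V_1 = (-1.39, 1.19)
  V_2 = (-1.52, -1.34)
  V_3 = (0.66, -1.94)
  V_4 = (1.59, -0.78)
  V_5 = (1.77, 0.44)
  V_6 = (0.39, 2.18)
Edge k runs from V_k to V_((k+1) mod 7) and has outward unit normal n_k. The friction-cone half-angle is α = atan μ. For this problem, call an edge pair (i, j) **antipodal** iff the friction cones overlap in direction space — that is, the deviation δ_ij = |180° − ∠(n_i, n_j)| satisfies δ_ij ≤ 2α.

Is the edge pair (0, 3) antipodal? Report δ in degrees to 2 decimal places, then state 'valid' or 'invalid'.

δ = 4.16°, valid

α = atan 0.8 = 38.66°;  2α = 77.32°
edge 0: e_0 = (-0.65, -0.70);  n_0 = (-0.7328, +0.6805)
edge 3: e_3 = (+0.93, +1.16);  n_3 = (+0.7802, -0.6255)
∠(n_0, n_3) = 175.84°
δ = |180° − 175.84°| = 4.16°
4.16° ≤ 2α = 77.32°  →  valid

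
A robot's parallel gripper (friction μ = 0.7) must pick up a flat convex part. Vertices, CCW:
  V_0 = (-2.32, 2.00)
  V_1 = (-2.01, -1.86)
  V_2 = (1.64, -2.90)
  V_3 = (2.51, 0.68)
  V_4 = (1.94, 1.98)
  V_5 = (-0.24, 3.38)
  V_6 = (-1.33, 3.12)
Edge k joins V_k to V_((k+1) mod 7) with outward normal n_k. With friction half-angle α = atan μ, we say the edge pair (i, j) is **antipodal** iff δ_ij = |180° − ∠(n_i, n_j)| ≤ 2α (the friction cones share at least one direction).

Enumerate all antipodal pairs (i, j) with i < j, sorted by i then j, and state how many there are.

α = atan 0.7 = 34.99°;  2α = 69.98°
n_0 = (-0.9968, -0.0801)
n_1 = (-0.2740, -0.9617)
n_2 = (+0.9717, -0.2361)
n_3 = (+0.9158, +0.4016)
n_4 = (+0.5404, +0.8414)
n_5 = (-0.2320, +0.9727)
n_6 = (-0.7493, +0.6623)
  (0,1): δ = 110.50°  ·
  (0,2): δ = 18.25°  ✓
  (0,3): δ = 19.08°  ✓
  (0,4): δ = 52.70°  ✓
  (0,5): δ = 98.82°  ·
  (0,6): δ = 133.93°  ·
  (1,2): δ = 87.76°  ·
  (1,3): δ = 50.42°  ✓
  (1,4): δ = 16.80°  ✓
  (1,5): δ = 29.32°  ✓
  (1,6): δ = 64.43°  ✓
  (2,3): δ = 142.67°  ·
  (2,4): δ = 109.05°  ·
  (2,5): δ = 62.92°  ✓
  (2,6): δ = 27.82°  ✓
  (3,4): δ = 146.38°  ·
  (3,5): δ = 100.26°  ·
  (3,6): δ = 65.15°  ✓
  (4,5): δ = 133.88°  ·
  (4,6): δ = 98.77°  ·
  (5,6): δ = 144.89°  ·
antipodal pairs: 10

count = 10; pairs: (0,2), (0,3), (0,4), (1,3), (1,4), (1,5), (1,6), (2,5), (2,6), (3,6)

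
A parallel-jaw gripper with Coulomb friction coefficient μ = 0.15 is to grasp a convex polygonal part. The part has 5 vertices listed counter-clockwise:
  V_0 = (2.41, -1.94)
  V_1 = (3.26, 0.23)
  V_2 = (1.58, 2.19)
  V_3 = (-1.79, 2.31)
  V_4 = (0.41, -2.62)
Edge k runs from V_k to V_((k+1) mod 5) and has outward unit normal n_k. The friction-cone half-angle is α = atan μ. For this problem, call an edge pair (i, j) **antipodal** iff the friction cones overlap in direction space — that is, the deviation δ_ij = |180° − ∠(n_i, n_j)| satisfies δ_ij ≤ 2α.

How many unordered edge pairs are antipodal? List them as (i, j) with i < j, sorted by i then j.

α = atan 0.15 = 8.53°;  2α = 17.06°
n_0 = (+0.9311, -0.3647)
n_1 = (+0.7593, +0.6508)
n_2 = (+0.0356, +0.9994)
n_3 = (-0.9132, -0.4075)
n_4 = (+0.3219, -0.9468)
  (0,1): δ = 118.01°  ·
  (0,2): δ = 70.65°  ·
  (0,3): δ = 45.44°  ·
  (0,4): δ = 130.17°  ·
  (1,2): δ = 132.64°  ·
  (1,3): δ = 16.55°  ✓
  (1,4): δ = 68.18°  ·
  (2,3): δ = 63.91°  ·
  (2,4): δ = 20.82°  ·
  (3,4): δ = 95.27°  ·
antipodal pairs: 1

count = 1; pairs: (1,3)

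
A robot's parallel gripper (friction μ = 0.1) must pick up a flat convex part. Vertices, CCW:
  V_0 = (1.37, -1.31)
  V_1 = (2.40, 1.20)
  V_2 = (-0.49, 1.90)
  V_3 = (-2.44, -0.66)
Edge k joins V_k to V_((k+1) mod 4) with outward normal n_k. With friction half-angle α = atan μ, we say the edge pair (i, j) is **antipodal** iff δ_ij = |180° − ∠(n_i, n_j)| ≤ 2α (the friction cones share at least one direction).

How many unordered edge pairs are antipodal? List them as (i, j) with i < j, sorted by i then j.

α = atan 0.1 = 5.71°;  2α = 11.42°
n_0 = (+0.9251, -0.3796)
n_1 = (+0.2354, +0.9719)
n_2 = (-0.7955, +0.6059)
n_3 = (-0.1682, -0.9858)
  (0,1): δ = 81.30°  ·
  (0,2): δ = 14.99°  ·
  (0,3): δ = 102.63°  ·
  (1,2): δ = 113.68°  ·
  (1,3): δ = 3.93°  ✓
  (2,3): δ = 62.38°  ·
antipodal pairs: 1

count = 1; pairs: (1,3)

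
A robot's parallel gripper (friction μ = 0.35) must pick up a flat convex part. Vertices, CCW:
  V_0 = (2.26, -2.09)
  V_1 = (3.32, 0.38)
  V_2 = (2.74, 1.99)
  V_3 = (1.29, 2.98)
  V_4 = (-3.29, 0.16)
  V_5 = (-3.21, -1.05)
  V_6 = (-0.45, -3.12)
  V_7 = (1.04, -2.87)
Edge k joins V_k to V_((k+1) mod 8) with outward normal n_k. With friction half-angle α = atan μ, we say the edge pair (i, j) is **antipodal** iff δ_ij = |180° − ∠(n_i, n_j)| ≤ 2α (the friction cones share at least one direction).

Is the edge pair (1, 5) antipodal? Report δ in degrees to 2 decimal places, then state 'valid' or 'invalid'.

δ = 33.32°, valid

α = atan 0.35 = 19.29°;  2α = 38.58°
edge 1: e_1 = (-0.58, +1.61);  n_1 = (+0.9408, +0.3389)
edge 5: e_5 = (+2.76, -2.07);  n_5 = (-0.6000, -0.8000)
∠(n_1, n_5) = 146.68°
δ = |180° − 146.68°| = 33.32°
33.32° ≤ 2α = 38.58°  →  valid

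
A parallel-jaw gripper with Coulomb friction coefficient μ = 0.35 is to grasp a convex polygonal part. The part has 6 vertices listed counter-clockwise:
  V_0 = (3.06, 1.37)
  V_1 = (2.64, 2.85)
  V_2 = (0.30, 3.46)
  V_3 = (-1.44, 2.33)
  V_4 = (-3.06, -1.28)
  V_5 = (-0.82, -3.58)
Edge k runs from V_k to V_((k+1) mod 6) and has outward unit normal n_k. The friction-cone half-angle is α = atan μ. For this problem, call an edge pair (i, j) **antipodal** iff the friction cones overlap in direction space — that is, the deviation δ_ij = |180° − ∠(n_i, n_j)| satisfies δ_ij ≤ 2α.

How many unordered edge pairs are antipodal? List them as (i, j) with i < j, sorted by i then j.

count = 4; pairs: (0,4), (1,4), (2,5), (3,5)

α = atan 0.35 = 19.29°;  2α = 38.58°
n_0 = (+0.9620, +0.2730)
n_1 = (+0.2523, +0.9677)
n_2 = (-0.5446, +0.8387)
n_3 = (-0.9123, +0.4094)
n_4 = (-0.7164, -0.6977)
n_5 = (+0.7870, -0.6169)
  (0,1): δ = 120.45°  ·
  (0,2): δ = 72.84°  ·
  (0,3): δ = 40.01°  ·
  (0,4): δ = 28.40°  ✓
  (0,5): δ = 126.07°  ·
  (1,2): δ = 132.39°  ·
  (1,3): δ = 99.56°  ·
  (1,4): δ = 31.15°  ✓
  (1,5): δ = 66.52°  ·
  (2,3): δ = 147.17°  ·
  (2,4): δ = 78.76°  ·
  (2,5): δ = 18.91°  ✓
  (3,4): δ = 111.59°  ·
  (3,5): δ = 13.92°  ✓
  (4,5): δ = 82.33°  ·
antipodal pairs: 4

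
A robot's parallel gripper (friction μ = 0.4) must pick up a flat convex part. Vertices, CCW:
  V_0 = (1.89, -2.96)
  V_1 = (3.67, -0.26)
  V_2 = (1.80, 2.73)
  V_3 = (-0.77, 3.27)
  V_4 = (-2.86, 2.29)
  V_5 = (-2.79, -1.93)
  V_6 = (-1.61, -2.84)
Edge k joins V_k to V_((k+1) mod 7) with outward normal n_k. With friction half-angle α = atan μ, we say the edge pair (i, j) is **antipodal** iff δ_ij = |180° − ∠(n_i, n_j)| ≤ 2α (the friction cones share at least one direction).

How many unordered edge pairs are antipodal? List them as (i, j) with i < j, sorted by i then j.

count = 7; pairs: (0,3), (0,4), (1,4), (1,5), (2,5), (2,6), (3,6)

α = atan 0.4 = 21.80°;  2α = 43.60°
n_0 = (+0.8349, -0.5504)
n_1 = (+0.8478, +0.5303)
n_2 = (+0.2056, +0.9786)
n_3 = (-0.4245, +0.9054)
n_4 = (-0.9999, -0.0166)
n_5 = (-0.6107, -0.7919)
n_6 = (-0.0343, -0.9994)
  (0,1): δ = 114.58°  ·
  (0,2): δ = 68.47°  ·
  (0,3): δ = 31.48°  ✓
  (0,4): δ = 34.35°  ✓
  (0,5): δ = 85.76°  ·
  (0,6): δ = 121.43°  ·
  (1,2): δ = 133.89°  ·
  (1,3): δ = 96.90°  ·
  (1,4): δ = 31.07°  ✓
  (1,5): δ = 20.34°  ✓
  (1,6): δ = 56.01°  ·
  (2,3): δ = 143.01°  ·
  (2,4): δ = 77.18°  ·
  (2,5): δ = 25.77°  ✓
  (2,6): δ = 9.90°  ✓
  (3,4): δ = 114.17°  ·
  (3,5): δ = 62.76°  ·
  (3,6): δ = 27.09°  ✓
  (4,5): δ = 128.59°  ·
  (4,6): δ = 92.91°  ·
  (5,6): δ = 144.32°  ·
antipodal pairs: 7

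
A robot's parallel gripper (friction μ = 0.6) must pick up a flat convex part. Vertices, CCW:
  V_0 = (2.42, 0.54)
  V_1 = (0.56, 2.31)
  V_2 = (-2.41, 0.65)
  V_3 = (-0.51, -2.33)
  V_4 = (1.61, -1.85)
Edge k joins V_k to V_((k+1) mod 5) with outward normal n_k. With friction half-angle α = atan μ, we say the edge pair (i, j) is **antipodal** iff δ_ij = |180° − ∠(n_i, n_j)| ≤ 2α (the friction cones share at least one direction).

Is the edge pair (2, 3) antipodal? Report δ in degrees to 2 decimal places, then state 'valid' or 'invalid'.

α = atan 0.6 = 30.96°;  2α = 61.93°
edge 2: e_2 = (+1.90, -2.98);  n_2 = (-0.8432, -0.5376)
edge 3: e_3 = (+2.12, +0.48);  n_3 = (+0.2208, -0.9753)
∠(n_2, n_3) = 70.24°
δ = |180° − 70.24°| = 109.76°
109.76° > 2α = 61.93°  →  invalid

δ = 109.76°, invalid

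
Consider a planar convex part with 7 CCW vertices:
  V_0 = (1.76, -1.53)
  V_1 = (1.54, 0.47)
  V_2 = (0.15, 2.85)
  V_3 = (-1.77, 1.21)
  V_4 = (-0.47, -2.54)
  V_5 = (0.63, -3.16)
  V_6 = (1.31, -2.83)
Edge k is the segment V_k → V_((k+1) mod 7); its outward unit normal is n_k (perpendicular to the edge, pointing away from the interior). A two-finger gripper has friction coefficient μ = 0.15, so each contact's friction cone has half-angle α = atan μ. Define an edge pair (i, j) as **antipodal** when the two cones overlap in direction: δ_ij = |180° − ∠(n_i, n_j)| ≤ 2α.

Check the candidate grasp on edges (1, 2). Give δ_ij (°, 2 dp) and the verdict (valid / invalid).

δ = 79.78°, invalid

α = atan 0.15 = 8.53°;  2α = 17.06°
edge 1: e_1 = (-1.39, +2.38);  n_1 = (+0.8635, +0.5043)
edge 2: e_2 = (-1.92, -1.64);  n_2 = (-0.6495, +0.7604)
∠(n_1, n_2) = 100.22°
δ = |180° − 100.22°| = 79.78°
79.78° > 2α = 17.06°  →  invalid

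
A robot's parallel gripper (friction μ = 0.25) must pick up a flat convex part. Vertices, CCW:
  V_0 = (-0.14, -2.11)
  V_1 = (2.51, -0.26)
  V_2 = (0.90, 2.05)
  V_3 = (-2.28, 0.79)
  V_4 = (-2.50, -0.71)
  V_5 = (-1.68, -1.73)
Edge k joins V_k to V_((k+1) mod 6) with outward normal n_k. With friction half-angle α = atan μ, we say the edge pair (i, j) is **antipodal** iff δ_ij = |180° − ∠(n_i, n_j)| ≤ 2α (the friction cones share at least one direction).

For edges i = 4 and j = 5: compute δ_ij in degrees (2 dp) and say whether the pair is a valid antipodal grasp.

δ = 142.66°, invalid

α = atan 0.25 = 14.04°;  2α = 28.07°
edge 4: e_4 = (+0.82, -1.02);  n_4 = (-0.7794, -0.6266)
edge 5: e_5 = (+1.54, -0.38);  n_5 = (-0.2396, -0.9709)
∠(n_4, n_5) = 37.34°
δ = |180° − 37.34°| = 142.66°
142.66° > 2α = 28.07°  →  invalid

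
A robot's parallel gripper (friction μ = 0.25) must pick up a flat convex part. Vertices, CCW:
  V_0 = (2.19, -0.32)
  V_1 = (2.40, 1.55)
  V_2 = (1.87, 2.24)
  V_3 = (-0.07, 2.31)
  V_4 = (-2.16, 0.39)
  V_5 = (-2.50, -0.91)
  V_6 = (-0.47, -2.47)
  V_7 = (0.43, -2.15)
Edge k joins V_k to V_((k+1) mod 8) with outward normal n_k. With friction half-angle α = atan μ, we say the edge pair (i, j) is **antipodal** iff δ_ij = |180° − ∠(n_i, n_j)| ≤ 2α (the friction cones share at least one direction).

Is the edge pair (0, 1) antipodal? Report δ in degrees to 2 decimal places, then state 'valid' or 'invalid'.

δ = 136.06°, invalid

α = atan 0.25 = 14.04°;  2α = 28.07°
edge 0: e_0 = (+0.21, +1.87);  n_0 = (+0.9938, -0.1116)
edge 1: e_1 = (-0.53, +0.69);  n_1 = (+0.7931, +0.6092)
∠(n_0, n_1) = 43.94°
δ = |180° − 43.94°| = 136.06°
136.06° > 2α = 28.07°  →  invalid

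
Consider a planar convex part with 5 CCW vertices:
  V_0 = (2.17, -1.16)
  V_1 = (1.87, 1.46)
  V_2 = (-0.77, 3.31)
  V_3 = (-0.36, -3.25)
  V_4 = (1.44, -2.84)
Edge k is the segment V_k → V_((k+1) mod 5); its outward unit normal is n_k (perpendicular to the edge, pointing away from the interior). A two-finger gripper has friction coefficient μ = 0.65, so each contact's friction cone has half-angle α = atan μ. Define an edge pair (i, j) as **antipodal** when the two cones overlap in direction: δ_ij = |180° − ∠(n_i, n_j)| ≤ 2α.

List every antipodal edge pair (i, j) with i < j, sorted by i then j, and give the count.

α = atan 0.65 = 33.02°;  2α = 66.05°
n_0 = (+0.9935, +0.1138)
n_1 = (+0.5739, +0.8189)
n_2 = (-0.9981, -0.0624)
n_3 = (+0.2221, -0.9750)
n_4 = (+0.9172, -0.3985)
  (0,1): δ = 131.55°  ·
  (0,2): δ = 2.96°  ✓
  (0,3): δ = 96.30°  ·
  (0,4): δ = 149.98°  ·
  (1,2): δ = 51.40°  ✓
  (1,3): δ = 47.85°  ✓
  (1,4): δ = 101.54°  ·
  (2,3): δ = 80.74°  ·
  (2,4): δ = 27.06°  ✓
  (3,4): δ = 126.32°  ·
antipodal pairs: 4

count = 4; pairs: (0,2), (1,2), (1,3), (2,4)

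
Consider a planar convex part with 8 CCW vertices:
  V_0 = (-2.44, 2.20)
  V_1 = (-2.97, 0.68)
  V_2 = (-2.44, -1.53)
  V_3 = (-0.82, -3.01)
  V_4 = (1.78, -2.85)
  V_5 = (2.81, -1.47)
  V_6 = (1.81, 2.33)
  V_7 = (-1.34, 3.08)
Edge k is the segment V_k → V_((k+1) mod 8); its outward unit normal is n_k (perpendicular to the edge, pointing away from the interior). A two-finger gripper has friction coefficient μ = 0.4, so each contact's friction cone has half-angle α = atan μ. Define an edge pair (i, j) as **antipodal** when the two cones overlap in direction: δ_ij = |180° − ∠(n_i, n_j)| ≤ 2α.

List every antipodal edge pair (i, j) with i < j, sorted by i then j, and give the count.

α = atan 0.4 = 21.80°;  2α = 43.60°
n_0 = (-0.9442, +0.3292)
n_1 = (-0.9724, -0.2332)
n_2 = (-0.6745, -0.7383)
n_3 = (+0.0614, -0.9981)
n_4 = (+0.8014, -0.5981)
n_5 = (+0.9671, +0.2545)
n_6 = (+0.2316, +0.9728)
n_7 = (-0.6247, +0.7809)
  (0,1): δ = 147.29°  ·
  (0,2): δ = 113.19°  ·
  (0,3): δ = 67.26°  ·
  (0,4): δ = 17.51°  ✓
  (0,5): δ = 33.97°  ✓
  (0,6): δ = 95.83°  ·
  (0,7): δ = 147.88°  ·
  (1,2): δ = 145.90°  ·
  (1,3): δ = 99.96°  ·
  (1,4): δ = 50.22°  ·
  (1,5): δ = 1.26°  ✓
  (1,6): δ = 63.12°  ·
  (1,7): δ = 115.17°  ·
  (2,3): δ = 134.06°  ·
  (2,4): δ = 84.32°  ·
  (2,5): δ = 32.84°  ✓
  (2,6): δ = 29.02°  ✓
  (2,7): δ = 81.07°  ·
  (3,4): δ = 130.26°  ·
  (3,5): δ = 78.78°  ·
  (3,6): δ = 16.91°  ✓
  (3,7): δ = 35.14°  ✓
  (4,5): δ = 128.52°  ·
  (4,6): δ = 66.66°  ·
  (4,7): δ = 14.60°  ✓
  (5,6): δ = 118.14°  ·
  (5,7): δ = 66.08°  ·
  (6,7): δ = 127.95°  ·
antipodal pairs: 8

count = 8; pairs: (0,4), (0,5), (1,5), (2,5), (2,6), (3,6), (3,7), (4,7)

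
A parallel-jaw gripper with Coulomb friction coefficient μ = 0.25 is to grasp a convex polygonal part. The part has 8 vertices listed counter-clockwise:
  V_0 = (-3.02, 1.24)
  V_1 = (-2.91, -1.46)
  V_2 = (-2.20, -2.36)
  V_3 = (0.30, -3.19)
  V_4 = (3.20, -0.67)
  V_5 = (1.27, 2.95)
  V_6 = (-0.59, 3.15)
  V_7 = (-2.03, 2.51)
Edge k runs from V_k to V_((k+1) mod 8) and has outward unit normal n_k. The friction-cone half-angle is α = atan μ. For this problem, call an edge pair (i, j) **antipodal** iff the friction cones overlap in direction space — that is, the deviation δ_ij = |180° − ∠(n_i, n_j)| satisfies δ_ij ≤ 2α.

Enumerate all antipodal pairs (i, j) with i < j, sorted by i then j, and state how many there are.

count = 5; pairs: (0,4), (1,4), (2,5), (3,6), (3,7)

α = atan 0.25 = 14.04°;  2α = 28.07°
n_0 = (-0.9992, -0.0407)
n_1 = (-0.7851, -0.6194)
n_2 = (-0.3151, -0.9491)
n_3 = (+0.6559, -0.7548)
n_4 = (+0.8824, +0.4705)
n_5 = (+0.1069, +0.9943)
n_6 = (-0.4061, +0.9138)
n_7 = (-0.7887, +0.6148)
  (0,1): δ = 144.06°  ·
  (0,2): δ = 110.70°  ·
  (0,3): δ = 51.34°  ·
  (0,4): δ = 25.73°  ✓
  (0,5): δ = 81.53°  ·
  (0,6): δ = 111.63°  ·
  (0,7): δ = 139.73°  ·
  (1,2): δ = 146.64°  ·
  (1,3): δ = 87.28°  ·
  (1,4): δ = 10.21°  ✓
  (1,5): δ = 45.59°  ·
  (1,6): δ = 75.69°  ·
  (1,7): δ = 103.79°  ·
  (2,3): δ = 120.64°  ·
  (2,4): δ = 43.57°  ·
  (2,5): δ = 12.23°  ✓
  (2,6): δ = 42.33°  ·
  (2,7): δ = 70.43°  ·
  (3,4): δ = 102.93°  ·
  (3,5): δ = 47.13°  ·
  (3,6): δ = 17.03°  ✓
  (3,7): δ = 11.07°  ✓
  (4,5): δ = 124.20°  ·
  (4,6): δ = 94.10°  ·
  (4,7): δ = 66.00°  ·
  (5,6): δ = 149.90°  ·
  (5,7): δ = 121.80°  ·
  (6,7): δ = 151.90°  ·
antipodal pairs: 5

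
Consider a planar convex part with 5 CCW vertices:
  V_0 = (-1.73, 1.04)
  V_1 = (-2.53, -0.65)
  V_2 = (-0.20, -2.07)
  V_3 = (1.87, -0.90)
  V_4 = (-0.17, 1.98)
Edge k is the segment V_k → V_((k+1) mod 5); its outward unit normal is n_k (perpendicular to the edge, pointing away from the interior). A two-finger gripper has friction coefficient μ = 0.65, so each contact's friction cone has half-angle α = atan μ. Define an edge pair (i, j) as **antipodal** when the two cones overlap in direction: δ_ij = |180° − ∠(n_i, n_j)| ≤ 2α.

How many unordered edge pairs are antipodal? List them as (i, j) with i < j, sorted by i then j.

count = 5; pairs: (0,2), (0,3), (1,3), (1,4), (2,4)

α = atan 0.65 = 33.02°;  2α = 66.05°
n_0 = (-0.9038, +0.4279)
n_1 = (-0.5204, -0.8539)
n_2 = (+0.4921, -0.8706)
n_3 = (+0.8160, +0.5780)
n_4 = (-0.5161, +0.8565)
  (0,1): δ = 96.03°  ·
  (0,2): δ = 35.19°  ✓
  (0,3): δ = 60.64°  ✓
  (0,4): δ = 146.40°  ·
  (1,2): δ = 119.16°  ·
  (1,3): δ = 23.33°  ✓
  (1,4): δ = 62.43°  ✓
  (2,3): δ = 84.16°  ·
  (2,4): δ = 1.60°  ✓
  (3,4): δ = 94.24°  ·
antipodal pairs: 5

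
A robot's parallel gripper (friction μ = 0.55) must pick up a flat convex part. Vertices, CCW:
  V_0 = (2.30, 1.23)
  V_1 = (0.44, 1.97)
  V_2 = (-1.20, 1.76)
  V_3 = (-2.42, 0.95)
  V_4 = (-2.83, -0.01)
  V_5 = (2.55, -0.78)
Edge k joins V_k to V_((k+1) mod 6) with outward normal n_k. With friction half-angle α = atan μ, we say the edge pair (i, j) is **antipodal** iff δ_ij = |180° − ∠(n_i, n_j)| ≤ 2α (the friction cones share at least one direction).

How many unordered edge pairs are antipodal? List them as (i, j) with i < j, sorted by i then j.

count = 4; pairs: (0,4), (1,4), (2,4), (3,5)

α = atan 0.55 = 28.81°;  2α = 57.62°
n_0 = (+0.3697, +0.9292)
n_1 = (-0.1270, +0.9919)
n_2 = (-0.5531, +0.8331)
n_3 = (-0.9196, +0.3928)
n_4 = (-0.1417, -0.9899)
n_5 = (+0.9924, +0.1234)
  (0,1): δ = 151.01°  ·
  (0,2): δ = 124.72°  ·
  (0,3): δ = 91.43°  ·
  (0,4): δ = 13.55°  ✓
  (0,5): δ = 118.79°  ·
  (1,2): δ = 153.72°  ·
  (1,3): δ = 120.42°  ·
  (1,4): δ = 15.44°  ✓
  (1,5): δ = 89.79°  ·
  (2,3): δ = 146.71°  ·
  (2,4): δ = 41.73°  ✓
  (2,5): δ = 63.51°  ·
  (3,4): δ = 75.02°  ·
  (3,5): δ = 30.22°  ✓
  (4,5): δ = 74.77°  ·
antipodal pairs: 4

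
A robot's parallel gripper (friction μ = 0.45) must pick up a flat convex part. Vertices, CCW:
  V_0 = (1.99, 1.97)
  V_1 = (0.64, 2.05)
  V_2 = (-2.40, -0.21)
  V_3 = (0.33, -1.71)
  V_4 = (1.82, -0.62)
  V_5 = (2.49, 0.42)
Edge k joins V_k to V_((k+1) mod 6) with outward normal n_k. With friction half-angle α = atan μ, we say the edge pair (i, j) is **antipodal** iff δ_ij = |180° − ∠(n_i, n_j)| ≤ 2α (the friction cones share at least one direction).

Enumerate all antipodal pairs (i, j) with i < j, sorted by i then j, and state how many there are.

count = 5; pairs: (0,2), (0,3), (1,3), (1,4), (2,5)

α = atan 0.45 = 24.23°;  2α = 48.46°
n_0 = (+0.0592, +0.9982)
n_1 = (-0.5966, +0.8025)
n_2 = (-0.4815, -0.8764)
n_3 = (+0.5904, -0.8071)
n_4 = (+0.8407, -0.5416)
n_5 = (+0.9517, +0.3070)
  (0,1): δ = 139.98°  ·
  (0,2): δ = 25.40°  ✓
  (0,3): δ = 39.58°  ✓
  (0,4): δ = 60.60°  ·
  (0,5): δ = 111.27°  ·
  (1,2): δ = 65.41°  ·
  (1,3): δ = 0.44°  ✓
  (1,4): δ = 20.58°  ✓
  (1,5): δ = 71.25°  ·
  (2,3): δ = 115.03°  ·
  (2,4): δ = 94.00°  ·
  (2,5): δ = 43.33°  ✓
  (3,4): δ = 158.98°  ·
  (3,5): δ = 108.31°  ·
  (4,5): δ = 129.33°  ·
antipodal pairs: 5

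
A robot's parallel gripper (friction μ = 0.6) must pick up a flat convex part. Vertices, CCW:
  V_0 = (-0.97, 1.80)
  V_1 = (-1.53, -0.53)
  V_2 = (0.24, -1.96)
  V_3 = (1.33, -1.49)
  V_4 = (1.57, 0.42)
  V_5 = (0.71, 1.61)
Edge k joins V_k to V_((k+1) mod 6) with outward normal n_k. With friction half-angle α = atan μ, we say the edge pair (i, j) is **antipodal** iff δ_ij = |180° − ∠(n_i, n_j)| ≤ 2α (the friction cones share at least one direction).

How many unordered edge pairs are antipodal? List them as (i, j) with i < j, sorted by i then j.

α = atan 0.6 = 30.96°;  2α = 61.93°
n_0 = (-0.9723, +0.2337)
n_1 = (-0.6284, -0.7779)
n_2 = (+0.3960, -0.9183)
n_3 = (+0.9922, -0.1247)
n_4 = (+0.8105, +0.5857)
n_5 = (+0.1124, +0.9937)
  (0,1): δ = 115.42°  ·
  (0,2): δ = 53.16°  ✓
  (0,3): δ = 6.35°  ✓
  (0,4): δ = 49.37°  ✓
  (0,5): δ = 97.06°  ·
  (1,2): δ = 117.74°  ·
  (1,3): δ = 58.23°  ✓
  (1,4): δ = 15.21°  ✓
  (1,5): δ = 32.48°  ✓
  (2,3): δ = 120.49°  ·
  (2,4): δ = 77.47°  ·
  (2,5): δ = 29.78°  ✓
  (3,4): δ = 136.98°  ·
  (3,5): δ = 89.29°  ·
  (4,5): δ = 132.31°  ·
antipodal pairs: 7

count = 7; pairs: (0,2), (0,3), (0,4), (1,3), (1,4), (1,5), (2,5)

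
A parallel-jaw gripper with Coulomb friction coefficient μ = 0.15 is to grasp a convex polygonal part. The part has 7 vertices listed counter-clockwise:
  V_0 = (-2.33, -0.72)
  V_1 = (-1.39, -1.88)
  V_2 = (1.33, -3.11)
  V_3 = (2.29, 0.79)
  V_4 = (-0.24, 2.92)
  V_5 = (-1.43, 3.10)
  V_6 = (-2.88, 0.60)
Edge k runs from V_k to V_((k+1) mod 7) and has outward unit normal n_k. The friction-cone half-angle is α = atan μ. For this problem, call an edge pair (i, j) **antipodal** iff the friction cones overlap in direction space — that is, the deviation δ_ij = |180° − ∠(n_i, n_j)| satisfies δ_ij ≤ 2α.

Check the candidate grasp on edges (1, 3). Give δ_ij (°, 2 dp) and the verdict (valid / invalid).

α = atan 0.15 = 8.53°;  2α = 17.06°
edge 1: e_1 = (+2.72, -1.23);  n_1 = (-0.4120, -0.9112)
edge 3: e_3 = (-2.53, +2.13);  n_3 = (+0.6440, +0.7650)
∠(n_1, n_3) = 164.24°
δ = |180° − 164.24°| = 15.76°
15.76° ≤ 2α = 17.06°  →  valid

δ = 15.76°, valid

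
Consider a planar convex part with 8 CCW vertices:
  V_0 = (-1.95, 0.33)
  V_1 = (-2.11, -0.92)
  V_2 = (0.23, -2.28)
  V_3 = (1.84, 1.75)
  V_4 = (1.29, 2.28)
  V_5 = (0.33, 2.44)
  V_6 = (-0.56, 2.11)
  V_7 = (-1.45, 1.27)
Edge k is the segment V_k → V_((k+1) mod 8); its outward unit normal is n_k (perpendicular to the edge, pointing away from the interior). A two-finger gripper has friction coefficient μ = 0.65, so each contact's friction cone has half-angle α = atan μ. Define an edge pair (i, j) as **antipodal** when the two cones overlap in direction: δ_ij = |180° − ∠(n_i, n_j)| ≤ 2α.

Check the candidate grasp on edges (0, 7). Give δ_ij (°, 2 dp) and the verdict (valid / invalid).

δ = 159.29°, invalid

α = atan 0.65 = 33.02°;  2α = 66.05°
edge 0: e_0 = (-0.16, -1.25);  n_0 = (-0.9919, +0.1270)
edge 7: e_7 = (-0.50, -0.94);  n_7 = (-0.8829, +0.4696)
∠(n_0, n_7) = 20.71°
δ = |180° − 20.71°| = 159.29°
159.29° > 2α = 66.05°  →  invalid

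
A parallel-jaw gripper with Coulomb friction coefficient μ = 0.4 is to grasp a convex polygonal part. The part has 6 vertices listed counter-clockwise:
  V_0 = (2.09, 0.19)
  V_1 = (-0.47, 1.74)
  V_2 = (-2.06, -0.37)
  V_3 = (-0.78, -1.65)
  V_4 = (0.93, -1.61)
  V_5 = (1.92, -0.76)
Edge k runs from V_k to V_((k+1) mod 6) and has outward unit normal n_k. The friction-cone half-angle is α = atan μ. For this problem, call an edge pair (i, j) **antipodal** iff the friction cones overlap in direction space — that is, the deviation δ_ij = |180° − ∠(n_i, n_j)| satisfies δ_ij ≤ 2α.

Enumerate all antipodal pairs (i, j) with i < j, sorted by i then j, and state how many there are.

count = 4; pairs: (0,2), (0,3), (1,4), (1,5)

α = atan 0.4 = 21.80°;  2α = 43.60°
n_0 = (+0.5179, +0.8554)
n_1 = (-0.7986, +0.6018)
n_2 = (-0.7071, -0.7071)
n_3 = (+0.0234, -0.9997)
n_4 = (+0.6514, -0.7587)
n_5 = (+0.9844, -0.1761)
  (0,1): δ = 95.81°  ·
  (0,2): δ = 13.81°  ✓
  (0,3): δ = 32.53°  ✓
  (0,4): δ = 71.84°  ·
  (0,5): δ = 111.05°  ·
  (1,2): δ = 98.00°  ·
  (1,3): δ = 51.66°  ·
  (1,4): δ = 12.35°  ✓
  (1,5): δ = 26.85°  ✓
  (2,3): δ = 133.66°  ·
  (2,4): δ = 94.35°  ·
  (2,5): δ = 55.15°  ·
  (3,4): δ = 140.69°  ·
  (3,5): δ = 101.49°  ·
  (4,5): δ = 140.79°  ·
antipodal pairs: 4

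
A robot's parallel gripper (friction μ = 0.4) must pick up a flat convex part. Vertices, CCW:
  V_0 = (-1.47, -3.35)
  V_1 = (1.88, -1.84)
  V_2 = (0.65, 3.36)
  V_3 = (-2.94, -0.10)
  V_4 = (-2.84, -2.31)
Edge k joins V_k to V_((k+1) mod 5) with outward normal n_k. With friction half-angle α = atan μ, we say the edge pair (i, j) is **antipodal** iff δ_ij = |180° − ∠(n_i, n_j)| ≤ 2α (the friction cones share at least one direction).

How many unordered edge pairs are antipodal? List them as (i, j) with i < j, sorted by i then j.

α = atan 0.4 = 21.80°;  2α = 43.60°
n_0 = (+0.4109, -0.9117)
n_1 = (+0.9731, +0.2302)
n_2 = (-0.6939, +0.7200)
n_3 = (-0.9990, -0.0452)
n_4 = (-0.6046, -0.7965)
  (0,1): δ = 100.96°  ·
  (0,2): δ = 19.68°  ✓
  (0,3): δ = 68.33°  ·
  (0,4): δ = 118.53°  ·
  (1,2): δ = 59.36°  ·
  (1,3): δ = 10.72°  ✓
  (1,4): δ = 39.49°  ✓
  (2,3): δ = 131.35°  ·
  (2,4): δ = 81.15°  ·
  (3,4): δ = 129.79°  ·
antipodal pairs: 3

count = 3; pairs: (0,2), (1,3), (1,4)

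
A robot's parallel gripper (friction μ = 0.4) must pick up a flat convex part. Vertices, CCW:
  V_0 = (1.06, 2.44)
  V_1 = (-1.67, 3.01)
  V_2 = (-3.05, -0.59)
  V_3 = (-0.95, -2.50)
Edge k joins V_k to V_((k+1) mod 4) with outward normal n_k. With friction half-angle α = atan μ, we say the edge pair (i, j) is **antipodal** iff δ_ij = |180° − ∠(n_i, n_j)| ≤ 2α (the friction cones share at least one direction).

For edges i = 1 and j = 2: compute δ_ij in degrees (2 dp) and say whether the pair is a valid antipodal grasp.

α = atan 0.4 = 21.80°;  2α = 43.60°
edge 1: e_1 = (-1.38, -3.60);  n_1 = (-0.9337, +0.3579)
edge 2: e_2 = (+2.10, -1.91);  n_2 = (-0.6728, -0.7398)
∠(n_1, n_2) = 68.69°
δ = |180° − 68.69°| = 111.31°
111.31° > 2α = 43.60°  →  invalid

δ = 111.31°, invalid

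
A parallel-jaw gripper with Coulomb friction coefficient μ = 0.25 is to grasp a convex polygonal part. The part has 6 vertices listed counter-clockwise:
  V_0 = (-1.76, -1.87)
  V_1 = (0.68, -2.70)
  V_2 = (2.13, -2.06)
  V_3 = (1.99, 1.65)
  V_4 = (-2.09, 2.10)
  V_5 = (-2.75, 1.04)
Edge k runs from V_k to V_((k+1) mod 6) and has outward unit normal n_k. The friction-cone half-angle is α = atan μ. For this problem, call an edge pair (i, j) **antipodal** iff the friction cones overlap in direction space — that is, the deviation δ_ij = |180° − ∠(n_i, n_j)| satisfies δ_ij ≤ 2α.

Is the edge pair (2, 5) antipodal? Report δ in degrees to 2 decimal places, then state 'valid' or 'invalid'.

α = atan 0.25 = 14.04°;  2α = 28.07°
edge 2: e_2 = (-0.14, +3.71);  n_2 = (+0.9993, +0.0377)
edge 5: e_5 = (+0.99, -2.91);  n_5 = (-0.9467, -0.3221)
∠(n_2, n_5) = 163.37°
δ = |180° − 163.37°| = 16.63°
16.63° ≤ 2α = 28.07°  →  valid

δ = 16.63°, valid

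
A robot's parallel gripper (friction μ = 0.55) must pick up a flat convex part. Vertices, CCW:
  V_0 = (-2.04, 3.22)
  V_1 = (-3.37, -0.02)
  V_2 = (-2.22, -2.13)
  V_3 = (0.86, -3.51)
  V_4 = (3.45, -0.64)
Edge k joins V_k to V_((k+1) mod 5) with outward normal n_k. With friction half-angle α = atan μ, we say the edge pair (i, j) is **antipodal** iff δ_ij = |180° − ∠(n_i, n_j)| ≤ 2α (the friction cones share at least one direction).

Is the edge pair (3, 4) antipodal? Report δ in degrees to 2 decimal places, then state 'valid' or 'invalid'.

α = atan 0.55 = 28.81°;  2α = 57.62°
edge 3: e_3 = (+2.59, +2.87);  n_3 = (+0.7424, -0.6700)
edge 4: e_4 = (-5.49, +3.86);  n_4 = (+0.5752, +0.8180)
∠(n_3, n_4) = 96.95°
δ = |180° − 96.95°| = 83.05°
83.05° > 2α = 57.62°  →  invalid

δ = 83.05°, invalid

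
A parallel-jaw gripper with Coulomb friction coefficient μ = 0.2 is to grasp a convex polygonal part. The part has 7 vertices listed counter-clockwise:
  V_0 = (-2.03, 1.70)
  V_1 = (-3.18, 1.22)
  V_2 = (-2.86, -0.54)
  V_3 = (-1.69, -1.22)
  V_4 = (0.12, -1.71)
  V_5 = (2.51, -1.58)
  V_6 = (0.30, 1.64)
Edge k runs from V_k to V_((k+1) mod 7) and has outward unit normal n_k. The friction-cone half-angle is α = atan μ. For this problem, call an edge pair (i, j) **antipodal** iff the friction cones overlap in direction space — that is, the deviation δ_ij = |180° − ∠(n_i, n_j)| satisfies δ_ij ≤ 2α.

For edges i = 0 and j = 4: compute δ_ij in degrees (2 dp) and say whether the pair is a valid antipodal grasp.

α = atan 0.2 = 11.31°;  2α = 22.62°
edge 0: e_0 = (-1.15, -0.48);  n_0 = (-0.3852, +0.9228)
edge 4: e_4 = (+2.39, +0.13);  n_4 = (+0.0543, -0.9985)
∠(n_0, n_4) = 160.46°
δ = |180° − 160.46°| = 19.54°
19.54° ≤ 2α = 22.62°  →  valid

δ = 19.54°, valid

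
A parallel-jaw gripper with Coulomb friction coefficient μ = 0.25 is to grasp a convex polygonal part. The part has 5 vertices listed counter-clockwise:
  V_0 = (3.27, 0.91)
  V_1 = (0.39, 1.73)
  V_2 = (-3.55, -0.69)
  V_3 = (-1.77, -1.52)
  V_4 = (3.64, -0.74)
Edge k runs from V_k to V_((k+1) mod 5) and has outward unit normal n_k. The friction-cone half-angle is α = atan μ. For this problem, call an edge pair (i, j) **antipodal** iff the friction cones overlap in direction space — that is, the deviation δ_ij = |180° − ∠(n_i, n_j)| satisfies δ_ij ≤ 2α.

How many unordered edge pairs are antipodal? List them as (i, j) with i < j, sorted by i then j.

α = atan 0.25 = 14.04°;  2α = 28.07°
n_0 = (+0.2738, +0.9618)
n_1 = (-0.5234, +0.8521)
n_2 = (-0.4226, -0.9063)
n_3 = (+0.1427, -0.9898)
n_4 = (+0.9758, +0.2188)
  (0,1): δ = 132.55°  ·
  (0,2): δ = 9.11°  ✓
  (0,3): δ = 24.10°  ✓
  (0,4): δ = 118.53°  ·
  (1,2): δ = 56.56°  ·
  (1,3): δ = 23.35°  ✓
  (1,4): δ = 71.08°  ·
  (2,3): δ = 146.80°  ·
  (2,4): δ = 52.36°  ·
  (3,4): δ = 85.57°  ·
antipodal pairs: 3

count = 3; pairs: (0,2), (0,3), (1,3)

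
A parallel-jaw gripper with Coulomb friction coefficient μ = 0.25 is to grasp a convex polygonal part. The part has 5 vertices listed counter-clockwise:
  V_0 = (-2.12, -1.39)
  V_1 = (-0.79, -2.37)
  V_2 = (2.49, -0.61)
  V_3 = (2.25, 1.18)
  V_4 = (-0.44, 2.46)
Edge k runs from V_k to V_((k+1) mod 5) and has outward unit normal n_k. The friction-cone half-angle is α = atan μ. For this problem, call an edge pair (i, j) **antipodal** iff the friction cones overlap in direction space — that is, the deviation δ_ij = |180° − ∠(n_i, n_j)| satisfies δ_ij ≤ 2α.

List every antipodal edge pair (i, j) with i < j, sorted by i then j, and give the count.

α = atan 0.25 = 14.04°;  2α = 28.07°
n_0 = (-0.5932, -0.8051)
n_1 = (+0.4728, -0.8812)
n_2 = (+0.9911, +0.1329)
n_3 = (+0.4297, +0.9030)
n_4 = (-0.9165, +0.3999)
  (0,1): δ = 115.40°  ·
  (0,2): δ = 45.98°  ·
  (0,3): δ = 10.94°  ✓
  (0,4): δ = 102.81°  ·
  (1,2): δ = 110.58°  ·
  (1,3): δ = 53.66°  ·
  (1,4): δ = 38.21°  ·
  (2,3): δ = 123.08°  ·
  (2,4): δ = 31.21°  ·
  (3,4): δ = 88.13°  ·
antipodal pairs: 1

count = 1; pairs: (0,3)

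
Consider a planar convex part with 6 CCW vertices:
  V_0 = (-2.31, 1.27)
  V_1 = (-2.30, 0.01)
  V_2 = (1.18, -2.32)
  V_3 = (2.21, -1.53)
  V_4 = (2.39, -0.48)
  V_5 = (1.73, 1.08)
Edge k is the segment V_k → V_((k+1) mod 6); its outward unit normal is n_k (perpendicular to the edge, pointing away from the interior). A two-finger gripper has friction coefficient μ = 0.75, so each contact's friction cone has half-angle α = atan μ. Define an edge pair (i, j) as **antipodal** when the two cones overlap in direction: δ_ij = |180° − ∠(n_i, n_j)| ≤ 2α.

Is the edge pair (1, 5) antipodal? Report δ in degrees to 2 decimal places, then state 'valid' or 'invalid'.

α = atan 0.75 = 36.87°;  2α = 73.74°
edge 1: e_1 = (+3.48, -2.33);  n_1 = (-0.5564, -0.8309)
edge 5: e_5 = (-4.04, +0.19);  n_5 = (+0.0470, +0.9989)
∠(n_1, n_5) = 148.89°
δ = |180° − 148.89°| = 31.11°
31.11° ≤ 2α = 73.74°  →  valid

δ = 31.11°, valid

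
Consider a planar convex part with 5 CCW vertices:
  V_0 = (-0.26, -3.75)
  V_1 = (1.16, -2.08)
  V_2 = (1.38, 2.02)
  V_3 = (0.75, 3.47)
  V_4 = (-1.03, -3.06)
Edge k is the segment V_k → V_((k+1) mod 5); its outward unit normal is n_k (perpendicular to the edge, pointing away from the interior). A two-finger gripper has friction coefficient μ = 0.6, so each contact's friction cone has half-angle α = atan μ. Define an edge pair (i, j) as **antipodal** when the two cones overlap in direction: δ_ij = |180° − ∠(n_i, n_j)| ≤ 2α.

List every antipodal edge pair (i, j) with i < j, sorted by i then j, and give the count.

count = 5; pairs: (0,3), (1,3), (1,4), (2,3), (2,4)

α = atan 0.6 = 30.96°;  2α = 61.93°
n_0 = (+0.7618, -0.6478)
n_1 = (+0.9986, -0.0536)
n_2 = (+0.9172, +0.3985)
n_3 = (-0.9648, +0.2630)
n_4 = (-0.6674, -0.7447)
  (0,1): δ = 142.70°  ·
  (0,2): δ = 116.14°  ·
  (0,3): δ = 25.13°  ✓
  (0,4): δ = 88.51°  ·
  (1,2): δ = 153.44°  ·
  (1,3): δ = 12.18°  ✓
  (1,4): δ = 51.21°  ✓
  (2,3): δ = 38.73°  ✓
  (2,4): δ = 24.65°  ✓
  (3,4): δ = 116.62°  ·
antipodal pairs: 5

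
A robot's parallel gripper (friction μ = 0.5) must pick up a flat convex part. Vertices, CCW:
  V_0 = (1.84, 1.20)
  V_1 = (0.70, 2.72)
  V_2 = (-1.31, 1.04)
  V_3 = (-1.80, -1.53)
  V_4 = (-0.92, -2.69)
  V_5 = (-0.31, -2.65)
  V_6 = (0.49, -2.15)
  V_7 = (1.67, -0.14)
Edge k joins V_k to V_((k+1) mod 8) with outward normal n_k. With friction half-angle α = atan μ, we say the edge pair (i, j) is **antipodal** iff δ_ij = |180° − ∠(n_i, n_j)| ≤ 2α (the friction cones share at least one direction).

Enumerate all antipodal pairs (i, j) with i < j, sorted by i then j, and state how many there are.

α = atan 0.5 = 26.57°;  2α = 53.13°
n_0 = (+0.8000, +0.6000)
n_1 = (-0.6413, +0.7673)
n_2 = (-0.9823, +0.1873)
n_3 = (-0.7967, -0.6044)
n_4 = (+0.0654, -0.9979)
n_5 = (+0.5300, -0.8480)
n_6 = (+0.8624, -0.5063)
n_7 = (+0.9920, -0.1259)
  (0,1): δ = 86.98°  ·
  (0,2): δ = 47.66°  ✓
  (0,3): δ = 0.31°  ✓
  (0,4): δ = 56.88°  ·
  (0,5): δ = 85.14°  ·
  (0,6): δ = 112.71°  ·
  (0,7): δ = 135.90°  ·
  (1,2): δ = 140.68°  ·
  (1,3): δ = 92.70°  ·
  (1,4): δ = 36.14°  ✓
  (1,5): δ = 7.88°  ✓
  (1,6): δ = 19.69°  ✓
  (1,7): δ = 42.88°  ✓
  (2,3): δ = 132.02°  ·
  (2,4): δ = 75.45°  ·
  (2,5): δ = 47.20°  ✓
  (2,6): δ = 19.62°  ✓
  (2,7): δ = 3.56°  ✓
  (3,4): δ = 123.43°  ·
  (3,5): δ = 95.18°  ·
  (3,6): δ = 67.60°  ·
  (3,7): δ = 44.41°  ✓
  (4,5): δ = 151.75°  ·
  (4,6): δ = 124.17°  ·
  (4,7): δ = 100.98°  ·
  (5,6): δ = 152.42°  ·
  (5,7): δ = 129.24°  ·
  (6,7): δ = 156.81°  ·
antipodal pairs: 10

count = 10; pairs: (0,2), (0,3), (1,4), (1,5), (1,6), (1,7), (2,5), (2,6), (2,7), (3,7)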